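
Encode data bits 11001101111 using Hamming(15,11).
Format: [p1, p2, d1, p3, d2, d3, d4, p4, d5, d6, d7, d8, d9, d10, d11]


Parity bits: p1=1, p2=0, p3=1, p4=0

101110001101111


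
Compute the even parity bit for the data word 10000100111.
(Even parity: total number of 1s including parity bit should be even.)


Number of 1s in data: 5
Parity bit: 1

1


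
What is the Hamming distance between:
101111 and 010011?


XOR: 111100
Count of 1s: 4

4


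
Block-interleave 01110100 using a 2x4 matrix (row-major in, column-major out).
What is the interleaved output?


Matrix:
  0111
  0100
Read columns: 00111010

00111010


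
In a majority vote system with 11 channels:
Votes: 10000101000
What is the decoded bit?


Ones: 3 out of 11
Threshold: 6

0 (3/11 voted 1)


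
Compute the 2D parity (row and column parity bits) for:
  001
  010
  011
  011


Row parities: 1100
Column parities: 011

Row P: 1100, Col P: 011, Corner: 0


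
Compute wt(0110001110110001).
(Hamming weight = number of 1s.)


Counting 1s in 0110001110110001

8


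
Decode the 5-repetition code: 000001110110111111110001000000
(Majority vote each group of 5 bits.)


Groups: 00000, 11101, 10111, 11111, 00010, 00000
Majority votes: 011100

011100


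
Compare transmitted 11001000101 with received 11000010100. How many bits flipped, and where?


XOR: 00001010001

3 error(s) at position(s): 4, 6, 10


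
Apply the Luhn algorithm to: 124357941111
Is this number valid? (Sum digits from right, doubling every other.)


Luhn sum = 42
42 mod 10 = 2

Invalid (Luhn sum mod 10 = 2)


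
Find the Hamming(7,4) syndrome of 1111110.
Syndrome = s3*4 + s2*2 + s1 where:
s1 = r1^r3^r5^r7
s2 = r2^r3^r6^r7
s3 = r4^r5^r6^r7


s1=1, s2=1, s3=1

Syndrome = 7 (error at position 7)


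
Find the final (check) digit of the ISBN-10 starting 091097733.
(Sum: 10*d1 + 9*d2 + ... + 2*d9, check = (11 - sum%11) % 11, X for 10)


Weighted sum: 221
221 mod 11 = 1

Check digit: X


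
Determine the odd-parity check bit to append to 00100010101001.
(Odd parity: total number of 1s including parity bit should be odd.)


Number of 1s in data: 5
Parity bit: 0

0


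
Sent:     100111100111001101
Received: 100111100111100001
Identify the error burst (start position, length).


XOR: 000000000000101100

Burst at position 12, length 4


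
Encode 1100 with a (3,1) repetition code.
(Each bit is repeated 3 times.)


Each bit -> 3 copies

111111000000


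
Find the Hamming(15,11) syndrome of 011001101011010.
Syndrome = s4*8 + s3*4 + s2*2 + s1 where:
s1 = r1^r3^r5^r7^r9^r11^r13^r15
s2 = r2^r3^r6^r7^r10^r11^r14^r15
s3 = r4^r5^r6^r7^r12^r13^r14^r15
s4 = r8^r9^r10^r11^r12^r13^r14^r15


s1=0, s2=0, s3=0, s4=0

Syndrome = 0 (no error)


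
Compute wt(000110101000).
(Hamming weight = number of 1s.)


Counting 1s in 000110101000

4


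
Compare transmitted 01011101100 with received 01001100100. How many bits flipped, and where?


XOR: 00010001000

2 error(s) at position(s): 3, 7


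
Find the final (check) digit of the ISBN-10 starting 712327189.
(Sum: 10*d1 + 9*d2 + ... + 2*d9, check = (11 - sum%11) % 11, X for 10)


Weighted sum: 209
209 mod 11 = 0

Check digit: 0


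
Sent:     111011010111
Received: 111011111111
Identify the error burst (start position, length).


XOR: 000000101000

Burst at position 6, length 3


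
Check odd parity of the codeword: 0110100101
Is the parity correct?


Number of 1s: 5

Yes, parity is correct (5 ones)


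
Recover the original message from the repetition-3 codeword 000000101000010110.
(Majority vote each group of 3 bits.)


Groups: 000, 000, 101, 000, 010, 110
Majority votes: 001001

001001


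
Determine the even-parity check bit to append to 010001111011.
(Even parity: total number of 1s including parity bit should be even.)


Number of 1s in data: 7
Parity bit: 1

1


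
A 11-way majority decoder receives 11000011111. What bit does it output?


Ones: 7 out of 11
Threshold: 6

1 (7/11 voted 1)


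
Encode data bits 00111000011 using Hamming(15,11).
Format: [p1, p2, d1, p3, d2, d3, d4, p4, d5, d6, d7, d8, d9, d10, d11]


Parity bits: p1=1, p2=0, p3=0, p4=1

100001111000011


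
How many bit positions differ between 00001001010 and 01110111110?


XOR: 01111110100
Count of 1s: 7

7


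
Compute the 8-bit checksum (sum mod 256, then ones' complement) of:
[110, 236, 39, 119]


Sum = 504 mod 256 = 248
Complement = 7

7


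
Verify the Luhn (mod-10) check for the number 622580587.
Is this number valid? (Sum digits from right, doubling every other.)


Luhn sum = 40
40 mod 10 = 0

Valid (Luhn sum mod 10 = 0)


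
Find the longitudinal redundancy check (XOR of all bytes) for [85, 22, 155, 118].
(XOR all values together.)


XOR chain: 85 ^ 22 ^ 155 ^ 118 = 174

174


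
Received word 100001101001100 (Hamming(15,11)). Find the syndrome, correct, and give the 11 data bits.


Syndrome = 8: error at position 8

Data: 00111001100 (corrected bit 8)


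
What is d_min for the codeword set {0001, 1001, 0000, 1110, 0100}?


Comparing all pairs, minimum distance: 1
Can detect 0 errors, correct 0 errors

1


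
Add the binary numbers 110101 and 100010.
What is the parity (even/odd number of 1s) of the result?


110101 = 53
100010 = 34
Sum = 87 = 1010111
1s count = 5

odd parity (5 ones in 1010111)


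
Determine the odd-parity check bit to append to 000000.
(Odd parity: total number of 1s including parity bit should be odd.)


Number of 1s in data: 0
Parity bit: 1

1


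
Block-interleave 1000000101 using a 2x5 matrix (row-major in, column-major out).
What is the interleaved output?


Matrix:
  10000
  00101
Read columns: 1000010001

1000010001


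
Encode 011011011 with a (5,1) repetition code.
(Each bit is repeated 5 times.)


Each bit -> 5 copies

000001111111111000001111111111000001111111111


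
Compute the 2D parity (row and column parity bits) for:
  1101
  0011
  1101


Row parities: 101
Column parities: 0011

Row P: 101, Col P: 0011, Corner: 0


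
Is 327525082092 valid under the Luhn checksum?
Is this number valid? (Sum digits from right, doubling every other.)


Luhn sum = 50
50 mod 10 = 0

Valid (Luhn sum mod 10 = 0)


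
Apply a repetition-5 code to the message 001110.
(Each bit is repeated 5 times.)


Each bit -> 5 copies

000000000011111111111111100000


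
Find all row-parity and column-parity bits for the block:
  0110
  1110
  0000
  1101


Row parities: 0101
Column parities: 0101

Row P: 0101, Col P: 0101, Corner: 0


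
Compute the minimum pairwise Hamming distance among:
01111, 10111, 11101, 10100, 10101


Comparing all pairs, minimum distance: 1
Can detect 0 errors, correct 0 errors

1


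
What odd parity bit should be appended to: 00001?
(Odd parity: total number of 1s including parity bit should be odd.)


Number of 1s in data: 1
Parity bit: 0

0


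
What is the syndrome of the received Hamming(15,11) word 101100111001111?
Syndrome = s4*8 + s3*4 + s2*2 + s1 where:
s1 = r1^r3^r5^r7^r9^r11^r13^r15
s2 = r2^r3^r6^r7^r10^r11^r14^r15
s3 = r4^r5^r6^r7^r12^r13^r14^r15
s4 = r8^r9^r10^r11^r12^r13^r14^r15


s1=0, s2=0, s3=0, s4=0

Syndrome = 0 (no error)


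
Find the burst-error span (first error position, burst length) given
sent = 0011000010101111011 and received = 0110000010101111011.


XOR: 0101000000000000000

Burst at position 1, length 3


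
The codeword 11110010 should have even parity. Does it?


Number of 1s: 5

No, parity error (5 ones)


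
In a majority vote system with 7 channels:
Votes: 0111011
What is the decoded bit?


Ones: 5 out of 7
Threshold: 4

1 (5/7 voted 1)


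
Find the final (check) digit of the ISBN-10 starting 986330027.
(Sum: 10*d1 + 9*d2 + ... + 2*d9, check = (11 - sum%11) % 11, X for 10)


Weighted sum: 269
269 mod 11 = 5

Check digit: 6


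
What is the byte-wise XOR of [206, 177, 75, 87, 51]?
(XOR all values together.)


XOR chain: 206 ^ 177 ^ 75 ^ 87 ^ 51 = 80

80


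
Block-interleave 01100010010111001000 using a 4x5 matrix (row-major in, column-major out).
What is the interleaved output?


Matrix:
  01100
  01001
  01110
  01000
Read columns: 00001111101000100100

00001111101000100100


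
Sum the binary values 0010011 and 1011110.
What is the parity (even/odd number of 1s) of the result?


0010011 = 19
1011110 = 94
Sum = 113 = 1110001
1s count = 4

even parity (4 ones in 1110001)


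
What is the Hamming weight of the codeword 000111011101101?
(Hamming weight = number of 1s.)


Counting 1s in 000111011101101

9


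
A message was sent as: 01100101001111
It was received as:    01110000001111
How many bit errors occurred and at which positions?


XOR: 00010101000000

3 error(s) at position(s): 3, 5, 7


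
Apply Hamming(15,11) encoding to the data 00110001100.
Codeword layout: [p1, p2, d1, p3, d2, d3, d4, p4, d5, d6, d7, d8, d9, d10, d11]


Parity bits: p1=0, p2=0, p3=0, p4=0

000001100001100


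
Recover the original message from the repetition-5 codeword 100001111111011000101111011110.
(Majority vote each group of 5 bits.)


Groups: 10000, 11111, 11011, 00010, 11110, 11110
Majority votes: 011011

011011


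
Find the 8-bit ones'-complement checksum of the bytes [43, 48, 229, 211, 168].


Sum = 699 mod 256 = 187
Complement = 68

68


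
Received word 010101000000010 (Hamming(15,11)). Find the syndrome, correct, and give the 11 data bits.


Syndrome = 14: error at position 14

Data: 00100000000 (corrected bit 14)


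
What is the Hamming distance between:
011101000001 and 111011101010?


XOR: 100110101011
Count of 1s: 7

7


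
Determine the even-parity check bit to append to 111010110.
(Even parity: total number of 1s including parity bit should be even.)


Number of 1s in data: 6
Parity bit: 0

0


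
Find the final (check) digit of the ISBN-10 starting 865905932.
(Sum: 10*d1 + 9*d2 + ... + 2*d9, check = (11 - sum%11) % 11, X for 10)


Weighted sum: 311
311 mod 11 = 3

Check digit: 8


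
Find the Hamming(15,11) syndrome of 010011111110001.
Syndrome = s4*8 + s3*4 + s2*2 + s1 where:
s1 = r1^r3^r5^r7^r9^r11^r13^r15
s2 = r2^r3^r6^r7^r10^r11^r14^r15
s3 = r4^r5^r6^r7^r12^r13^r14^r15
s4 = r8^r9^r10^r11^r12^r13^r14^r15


s1=1, s2=0, s3=0, s4=1

Syndrome = 9 (error at position 9)


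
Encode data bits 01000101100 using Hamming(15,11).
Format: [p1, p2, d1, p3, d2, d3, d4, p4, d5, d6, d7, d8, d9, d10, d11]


Parity bits: p1=0, p2=1, p3=1, p4=1

010110010101100


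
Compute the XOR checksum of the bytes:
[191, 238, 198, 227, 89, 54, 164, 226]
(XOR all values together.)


XOR chain: 191 ^ 238 ^ 198 ^ 227 ^ 89 ^ 54 ^ 164 ^ 226 = 93

93


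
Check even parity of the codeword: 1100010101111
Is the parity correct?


Number of 1s: 8

Yes, parity is correct (8 ones)


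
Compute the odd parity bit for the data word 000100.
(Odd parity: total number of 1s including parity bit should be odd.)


Number of 1s in data: 1
Parity bit: 0

0


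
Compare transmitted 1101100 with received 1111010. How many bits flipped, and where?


XOR: 0010110

3 error(s) at position(s): 2, 4, 5


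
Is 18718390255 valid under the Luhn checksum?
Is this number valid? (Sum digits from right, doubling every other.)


Luhn sum = 48
48 mod 10 = 8

Invalid (Luhn sum mod 10 = 8)


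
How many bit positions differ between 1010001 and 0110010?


XOR: 1100011
Count of 1s: 4

4


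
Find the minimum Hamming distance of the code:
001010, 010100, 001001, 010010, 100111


Comparing all pairs, minimum distance: 2
Can detect 1 errors, correct 0 errors

2


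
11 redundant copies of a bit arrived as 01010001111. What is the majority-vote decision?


Ones: 6 out of 11
Threshold: 6

1 (6/11 voted 1)


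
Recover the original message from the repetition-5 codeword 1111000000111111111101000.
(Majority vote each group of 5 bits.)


Groups: 11110, 00000, 11111, 11111, 01000
Majority votes: 10110

10110


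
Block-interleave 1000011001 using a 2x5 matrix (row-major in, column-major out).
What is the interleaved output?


Matrix:
  10000
  11001
Read columns: 1101000001

1101000001


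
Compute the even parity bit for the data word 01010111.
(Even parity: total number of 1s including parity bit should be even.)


Number of 1s in data: 5
Parity bit: 1

1


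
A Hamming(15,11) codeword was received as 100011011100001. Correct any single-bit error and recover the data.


Syndrome = 6: error at position 6

Data: 01001100001 (corrected bit 6)


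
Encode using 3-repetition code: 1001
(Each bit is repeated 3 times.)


Each bit -> 3 copies

111000000111


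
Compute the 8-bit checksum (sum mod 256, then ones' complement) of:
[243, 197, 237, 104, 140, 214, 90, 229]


Sum = 1454 mod 256 = 174
Complement = 81

81


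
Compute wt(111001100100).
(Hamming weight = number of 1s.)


Counting 1s in 111001100100

6


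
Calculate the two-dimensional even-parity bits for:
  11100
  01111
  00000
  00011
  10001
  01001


Row parities: 100000
Column parities: 01000

Row P: 100000, Col P: 01000, Corner: 1


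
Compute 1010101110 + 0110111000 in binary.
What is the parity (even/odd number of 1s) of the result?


1010101110 = 686
0110111000 = 440
Sum = 1126 = 10001100110
1s count = 5

odd parity (5 ones in 10001100110)


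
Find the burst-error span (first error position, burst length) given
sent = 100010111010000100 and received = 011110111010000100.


XOR: 111100000000000000

Burst at position 0, length 4


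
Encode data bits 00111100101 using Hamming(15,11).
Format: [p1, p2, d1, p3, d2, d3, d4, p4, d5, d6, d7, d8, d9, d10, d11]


Parity bits: p1=0, p2=0, p3=0, p4=0

000001101100101


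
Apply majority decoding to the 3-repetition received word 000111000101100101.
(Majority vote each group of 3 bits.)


Groups: 000, 111, 000, 101, 100, 101
Majority votes: 010101

010101


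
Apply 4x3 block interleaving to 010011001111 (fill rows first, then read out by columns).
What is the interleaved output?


Matrix:
  010
  011
  001
  111
Read columns: 000111010111

000111010111


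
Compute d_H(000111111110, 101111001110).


XOR: 101000110000
Count of 1s: 4

4


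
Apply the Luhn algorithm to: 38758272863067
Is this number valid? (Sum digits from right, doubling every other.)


Luhn sum = 69
69 mod 10 = 9

Invalid (Luhn sum mod 10 = 9)


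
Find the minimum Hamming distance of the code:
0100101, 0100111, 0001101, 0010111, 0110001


Comparing all pairs, minimum distance: 1
Can detect 0 errors, correct 0 errors

1


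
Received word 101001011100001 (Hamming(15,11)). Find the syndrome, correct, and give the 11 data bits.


Syndrome = 0: no error detected

Data: 10101100001 (no errors)


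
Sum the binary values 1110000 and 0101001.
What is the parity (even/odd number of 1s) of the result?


1110000 = 112
0101001 = 41
Sum = 153 = 10011001
1s count = 4

even parity (4 ones in 10011001)


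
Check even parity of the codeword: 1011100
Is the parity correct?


Number of 1s: 4

Yes, parity is correct (4 ones)


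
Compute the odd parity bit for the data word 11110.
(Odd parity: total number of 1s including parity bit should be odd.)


Number of 1s in data: 4
Parity bit: 1

1


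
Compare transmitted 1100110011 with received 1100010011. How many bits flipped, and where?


XOR: 0000100000

1 error(s) at position(s): 4


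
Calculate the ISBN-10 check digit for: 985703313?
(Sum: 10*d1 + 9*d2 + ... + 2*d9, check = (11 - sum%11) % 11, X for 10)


Weighted sum: 287
287 mod 11 = 1

Check digit: X


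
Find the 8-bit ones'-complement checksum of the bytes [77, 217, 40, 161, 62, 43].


Sum = 600 mod 256 = 88
Complement = 167

167


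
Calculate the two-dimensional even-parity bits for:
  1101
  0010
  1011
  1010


Row parities: 1110
Column parities: 1110

Row P: 1110, Col P: 1110, Corner: 1


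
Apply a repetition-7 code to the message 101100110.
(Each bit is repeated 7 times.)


Each bit -> 7 copies

111111100000001111111111111100000000000000111111111111110000000


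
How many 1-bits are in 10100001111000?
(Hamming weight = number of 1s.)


Counting 1s in 10100001111000

6


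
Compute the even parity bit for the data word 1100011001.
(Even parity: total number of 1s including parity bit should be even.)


Number of 1s in data: 5
Parity bit: 1

1


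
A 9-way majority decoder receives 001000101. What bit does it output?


Ones: 3 out of 9
Threshold: 5

0 (3/9 voted 1)


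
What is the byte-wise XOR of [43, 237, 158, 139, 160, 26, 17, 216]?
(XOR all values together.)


XOR chain: 43 ^ 237 ^ 158 ^ 139 ^ 160 ^ 26 ^ 17 ^ 216 = 160

160


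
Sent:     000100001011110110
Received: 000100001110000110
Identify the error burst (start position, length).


XOR: 000000000101110000

Burst at position 9, length 5


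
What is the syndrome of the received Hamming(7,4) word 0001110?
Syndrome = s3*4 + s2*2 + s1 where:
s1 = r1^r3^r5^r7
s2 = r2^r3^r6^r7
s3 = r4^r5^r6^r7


s1=1, s2=1, s3=1

Syndrome = 7 (error at position 7)


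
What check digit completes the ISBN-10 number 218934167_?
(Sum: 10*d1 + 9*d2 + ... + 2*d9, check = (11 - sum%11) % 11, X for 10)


Weighted sum: 230
230 mod 11 = 10

Check digit: 1


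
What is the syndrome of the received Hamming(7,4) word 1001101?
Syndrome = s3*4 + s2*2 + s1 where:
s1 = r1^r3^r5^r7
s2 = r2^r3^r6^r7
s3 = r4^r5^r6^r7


s1=1, s2=1, s3=1

Syndrome = 7 (error at position 7)


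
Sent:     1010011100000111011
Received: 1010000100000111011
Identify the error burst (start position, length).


XOR: 0000011000000000000

Burst at position 5, length 2


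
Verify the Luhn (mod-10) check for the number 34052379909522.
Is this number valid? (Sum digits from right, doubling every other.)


Luhn sum = 65
65 mod 10 = 5

Invalid (Luhn sum mod 10 = 5)


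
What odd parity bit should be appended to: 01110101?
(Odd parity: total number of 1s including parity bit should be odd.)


Number of 1s in data: 5
Parity bit: 0

0


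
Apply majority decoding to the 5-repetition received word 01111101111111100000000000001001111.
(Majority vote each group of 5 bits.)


Groups: 01111, 10111, 11111, 00000, 00000, 00010, 01111
Majority votes: 1110001

1110001


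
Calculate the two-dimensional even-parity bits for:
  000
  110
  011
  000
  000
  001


Row parities: 000001
Column parities: 100

Row P: 000001, Col P: 100, Corner: 1


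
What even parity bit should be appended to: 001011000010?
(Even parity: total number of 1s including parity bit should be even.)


Number of 1s in data: 4
Parity bit: 0

0


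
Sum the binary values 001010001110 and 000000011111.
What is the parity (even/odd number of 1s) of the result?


001010001110 = 654
000000011111 = 31
Sum = 685 = 1010101101
1s count = 6

even parity (6 ones in 1010101101)


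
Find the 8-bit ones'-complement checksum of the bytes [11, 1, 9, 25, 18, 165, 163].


Sum = 392 mod 256 = 136
Complement = 119

119


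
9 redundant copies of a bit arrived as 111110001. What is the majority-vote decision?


Ones: 6 out of 9
Threshold: 5

1 (6/9 voted 1)


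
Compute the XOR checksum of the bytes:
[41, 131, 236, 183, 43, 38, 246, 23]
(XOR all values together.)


XOR chain: 41 ^ 131 ^ 236 ^ 183 ^ 43 ^ 38 ^ 246 ^ 23 = 29

29


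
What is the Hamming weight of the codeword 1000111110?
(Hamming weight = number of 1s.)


Counting 1s in 1000111110

6


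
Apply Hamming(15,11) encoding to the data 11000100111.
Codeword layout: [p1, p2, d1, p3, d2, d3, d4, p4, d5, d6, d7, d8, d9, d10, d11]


Parity bits: p1=0, p2=0, p3=0, p4=0

001010000100111


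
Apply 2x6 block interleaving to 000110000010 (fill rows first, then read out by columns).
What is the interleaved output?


Matrix:
  000110
  000010
Read columns: 000000101100

000000101100


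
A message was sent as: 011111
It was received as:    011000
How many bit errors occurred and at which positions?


XOR: 000111

3 error(s) at position(s): 3, 4, 5


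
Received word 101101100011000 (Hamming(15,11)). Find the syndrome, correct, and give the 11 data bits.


Syndrome = 0: no error detected

Data: 10110011000 (no errors)


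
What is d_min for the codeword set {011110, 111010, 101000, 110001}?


Comparing all pairs, minimum distance: 2
Can detect 1 errors, correct 0 errors

2


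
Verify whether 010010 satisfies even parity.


Number of 1s: 2

Yes, parity is correct (2 ones)


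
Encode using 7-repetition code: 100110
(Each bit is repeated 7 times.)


Each bit -> 7 copies

111111100000000000000111111111111110000000


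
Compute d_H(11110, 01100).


XOR: 10010
Count of 1s: 2

2


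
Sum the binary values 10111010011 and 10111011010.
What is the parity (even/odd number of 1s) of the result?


10111010011 = 1491
10111011010 = 1498
Sum = 2989 = 101110101101
1s count = 8

even parity (8 ones in 101110101101)


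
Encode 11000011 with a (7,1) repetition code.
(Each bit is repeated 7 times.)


Each bit -> 7 copies

11111111111111000000000000000000000000000011111111111111


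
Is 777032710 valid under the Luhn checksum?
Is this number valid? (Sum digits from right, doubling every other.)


Luhn sum = 35
35 mod 10 = 5

Invalid (Luhn sum mod 10 = 5)


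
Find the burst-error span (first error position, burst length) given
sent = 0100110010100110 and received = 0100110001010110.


XOR: 0000000011110000

Burst at position 8, length 4


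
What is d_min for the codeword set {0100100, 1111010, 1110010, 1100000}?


Comparing all pairs, minimum distance: 1
Can detect 0 errors, correct 0 errors

1


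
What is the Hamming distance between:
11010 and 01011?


XOR: 10001
Count of 1s: 2

2


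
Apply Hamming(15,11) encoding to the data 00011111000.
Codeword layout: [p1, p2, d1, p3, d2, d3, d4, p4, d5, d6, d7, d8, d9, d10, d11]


Parity bits: p1=1, p2=1, p3=0, p4=0

110000101111000


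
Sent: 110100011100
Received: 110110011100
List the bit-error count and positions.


XOR: 000010000000

1 error(s) at position(s): 4


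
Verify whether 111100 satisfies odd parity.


Number of 1s: 4

No, parity error (4 ones)


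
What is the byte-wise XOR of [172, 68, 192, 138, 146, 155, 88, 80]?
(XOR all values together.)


XOR chain: 172 ^ 68 ^ 192 ^ 138 ^ 146 ^ 155 ^ 88 ^ 80 = 163

163


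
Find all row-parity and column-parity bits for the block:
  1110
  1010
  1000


Row parities: 101
Column parities: 1100

Row P: 101, Col P: 1100, Corner: 0


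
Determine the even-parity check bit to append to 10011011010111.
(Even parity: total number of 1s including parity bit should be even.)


Number of 1s in data: 9
Parity bit: 1

1


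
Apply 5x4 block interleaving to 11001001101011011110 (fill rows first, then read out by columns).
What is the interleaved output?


Matrix:
  1100
  1001
  1010
  1101
  1110
Read columns: 11111100110010101010

11111100110010101010


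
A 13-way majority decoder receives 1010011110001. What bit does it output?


Ones: 7 out of 13
Threshold: 7

1 (7/13 voted 1)


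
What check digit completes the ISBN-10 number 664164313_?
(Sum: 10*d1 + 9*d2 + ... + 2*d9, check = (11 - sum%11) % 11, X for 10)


Weighted sum: 230
230 mod 11 = 10

Check digit: 1


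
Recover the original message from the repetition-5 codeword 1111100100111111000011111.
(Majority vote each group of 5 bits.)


Groups: 11111, 00100, 11111, 10000, 11111
Majority votes: 10101

10101


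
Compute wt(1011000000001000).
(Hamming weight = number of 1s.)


Counting 1s in 1011000000001000

4


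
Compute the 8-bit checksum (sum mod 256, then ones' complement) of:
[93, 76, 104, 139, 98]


Sum = 510 mod 256 = 254
Complement = 1

1


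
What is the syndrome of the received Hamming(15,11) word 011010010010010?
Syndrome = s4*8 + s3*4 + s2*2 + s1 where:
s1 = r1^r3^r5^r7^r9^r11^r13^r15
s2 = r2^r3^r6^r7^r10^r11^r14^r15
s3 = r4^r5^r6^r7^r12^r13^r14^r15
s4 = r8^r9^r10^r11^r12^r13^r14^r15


s1=1, s2=0, s3=0, s4=1

Syndrome = 9 (error at position 9)


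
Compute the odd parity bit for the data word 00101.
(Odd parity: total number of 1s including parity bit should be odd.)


Number of 1s in data: 2
Parity bit: 1

1


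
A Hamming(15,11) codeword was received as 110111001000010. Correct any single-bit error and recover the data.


Syndrome = 3: error at position 3

Data: 11101000010 (corrected bit 3)


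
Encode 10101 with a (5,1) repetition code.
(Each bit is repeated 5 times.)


Each bit -> 5 copies

1111100000111110000011111


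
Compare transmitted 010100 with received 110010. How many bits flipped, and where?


XOR: 100110

3 error(s) at position(s): 0, 3, 4


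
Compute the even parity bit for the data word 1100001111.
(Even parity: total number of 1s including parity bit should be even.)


Number of 1s in data: 6
Parity bit: 0

0


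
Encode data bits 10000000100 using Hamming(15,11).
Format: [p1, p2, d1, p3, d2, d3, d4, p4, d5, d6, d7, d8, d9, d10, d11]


Parity bits: p1=0, p2=1, p3=1, p4=1

011100010000100


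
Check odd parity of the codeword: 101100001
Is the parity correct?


Number of 1s: 4

No, parity error (4 ones)


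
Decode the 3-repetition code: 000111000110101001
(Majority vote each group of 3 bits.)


Groups: 000, 111, 000, 110, 101, 001
Majority votes: 010110

010110


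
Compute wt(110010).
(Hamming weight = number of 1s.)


Counting 1s in 110010

3


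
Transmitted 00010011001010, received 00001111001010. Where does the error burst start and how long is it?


XOR: 00011100000000

Burst at position 3, length 3


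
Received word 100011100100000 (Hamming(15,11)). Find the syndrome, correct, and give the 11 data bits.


Syndrome = 15: error at position 15

Data: 01110100001 (corrected bit 15)


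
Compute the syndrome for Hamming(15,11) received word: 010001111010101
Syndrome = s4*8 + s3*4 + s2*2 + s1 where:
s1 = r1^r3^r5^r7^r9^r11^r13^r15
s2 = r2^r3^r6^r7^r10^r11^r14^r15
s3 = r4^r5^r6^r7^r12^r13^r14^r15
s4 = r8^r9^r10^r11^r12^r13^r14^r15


s1=1, s2=1, s3=0, s4=1

Syndrome = 11 (error at position 11)


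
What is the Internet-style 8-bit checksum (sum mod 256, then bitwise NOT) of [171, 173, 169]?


Sum = 513 mod 256 = 1
Complement = 254

254


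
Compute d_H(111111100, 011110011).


XOR: 100001111
Count of 1s: 5

5


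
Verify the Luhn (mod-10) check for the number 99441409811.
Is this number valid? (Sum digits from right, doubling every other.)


Luhn sum = 59
59 mod 10 = 9

Invalid (Luhn sum mod 10 = 9)


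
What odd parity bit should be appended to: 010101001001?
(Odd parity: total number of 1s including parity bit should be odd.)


Number of 1s in data: 5
Parity bit: 0

0


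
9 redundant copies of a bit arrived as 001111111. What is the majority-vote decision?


Ones: 7 out of 9
Threshold: 5

1 (7/9 voted 1)


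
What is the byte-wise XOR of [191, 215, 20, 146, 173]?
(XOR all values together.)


XOR chain: 191 ^ 215 ^ 20 ^ 146 ^ 173 = 67

67


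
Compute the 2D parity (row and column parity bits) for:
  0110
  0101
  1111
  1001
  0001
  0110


Row parities: 000010
Column parities: 0010

Row P: 000010, Col P: 0010, Corner: 1


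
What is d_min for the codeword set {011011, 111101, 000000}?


Comparing all pairs, minimum distance: 3
Can detect 2 errors, correct 1 errors

3


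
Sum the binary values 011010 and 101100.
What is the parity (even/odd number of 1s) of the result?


011010 = 26
101100 = 44
Sum = 70 = 1000110
1s count = 3

odd parity (3 ones in 1000110)


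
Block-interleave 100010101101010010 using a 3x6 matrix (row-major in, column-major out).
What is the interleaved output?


Matrix:
  100010
  101101
  010010
Read columns: 110001010010101010

110001010010101010


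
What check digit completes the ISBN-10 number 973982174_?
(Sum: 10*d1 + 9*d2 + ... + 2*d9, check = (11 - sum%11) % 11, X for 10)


Weighted sum: 331
331 mod 11 = 1

Check digit: X


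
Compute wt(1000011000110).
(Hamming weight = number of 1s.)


Counting 1s in 1000011000110

5


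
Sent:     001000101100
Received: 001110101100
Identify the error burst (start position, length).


XOR: 000110000000

Burst at position 3, length 2


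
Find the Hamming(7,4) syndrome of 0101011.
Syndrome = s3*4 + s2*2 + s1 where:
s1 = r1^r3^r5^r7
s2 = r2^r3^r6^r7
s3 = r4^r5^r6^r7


s1=1, s2=1, s3=1

Syndrome = 7 (error at position 7)


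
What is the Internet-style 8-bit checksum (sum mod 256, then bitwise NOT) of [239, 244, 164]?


Sum = 647 mod 256 = 135
Complement = 120

120


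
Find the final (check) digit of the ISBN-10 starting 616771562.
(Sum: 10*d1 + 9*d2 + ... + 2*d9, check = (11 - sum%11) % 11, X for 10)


Weighted sum: 255
255 mod 11 = 2

Check digit: 9


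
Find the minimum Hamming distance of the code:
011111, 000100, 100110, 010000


Comparing all pairs, minimum distance: 2
Can detect 1 errors, correct 0 errors

2


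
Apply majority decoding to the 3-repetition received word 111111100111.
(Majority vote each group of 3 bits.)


Groups: 111, 111, 100, 111
Majority votes: 1101

1101


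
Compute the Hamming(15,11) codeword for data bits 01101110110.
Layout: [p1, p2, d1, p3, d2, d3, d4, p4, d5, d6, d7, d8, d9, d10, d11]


Parity bits: p1=0, p2=0, p3=0, p4=1

000011011110110


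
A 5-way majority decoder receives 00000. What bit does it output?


Ones: 0 out of 5
Threshold: 3

0 (0/5 voted 1)


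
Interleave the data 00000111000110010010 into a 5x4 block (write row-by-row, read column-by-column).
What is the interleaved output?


Matrix:
  0000
  0111
  0001
  1001
  0010
Read columns: 00010010000100101110

00010010000100101110


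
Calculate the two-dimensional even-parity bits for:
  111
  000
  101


Row parities: 100
Column parities: 010

Row P: 100, Col P: 010, Corner: 1


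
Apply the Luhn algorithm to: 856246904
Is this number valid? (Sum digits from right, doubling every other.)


Luhn sum = 39
39 mod 10 = 9

Invalid (Luhn sum mod 10 = 9)


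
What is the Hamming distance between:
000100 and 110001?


XOR: 110101
Count of 1s: 4

4


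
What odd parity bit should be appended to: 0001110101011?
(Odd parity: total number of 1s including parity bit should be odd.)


Number of 1s in data: 7
Parity bit: 0

0


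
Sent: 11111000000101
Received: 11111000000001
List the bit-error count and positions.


XOR: 00000000000100

1 error(s) at position(s): 11


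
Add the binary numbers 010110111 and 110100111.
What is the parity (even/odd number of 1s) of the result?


010110111 = 183
110100111 = 423
Sum = 606 = 1001011110
1s count = 6

even parity (6 ones in 1001011110)


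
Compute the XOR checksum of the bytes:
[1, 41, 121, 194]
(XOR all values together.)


XOR chain: 1 ^ 41 ^ 121 ^ 194 = 147

147


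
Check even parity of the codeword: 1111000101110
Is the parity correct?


Number of 1s: 8

Yes, parity is correct (8 ones)


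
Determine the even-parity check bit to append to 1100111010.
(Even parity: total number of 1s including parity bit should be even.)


Number of 1s in data: 6
Parity bit: 0

0


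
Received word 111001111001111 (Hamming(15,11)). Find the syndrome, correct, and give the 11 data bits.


Syndrome = 0: no error detected

Data: 10111001111 (no errors)


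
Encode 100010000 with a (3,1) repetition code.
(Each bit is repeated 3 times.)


Each bit -> 3 copies

111000000000111000000000000


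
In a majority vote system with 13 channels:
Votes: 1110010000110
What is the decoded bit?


Ones: 6 out of 13
Threshold: 7

0 (6/13 voted 1)


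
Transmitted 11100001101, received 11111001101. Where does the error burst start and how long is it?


XOR: 00011000000

Burst at position 3, length 2


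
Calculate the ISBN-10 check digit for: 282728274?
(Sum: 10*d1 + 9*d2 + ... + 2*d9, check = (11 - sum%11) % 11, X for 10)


Weighted sum: 246
246 mod 11 = 4

Check digit: 7


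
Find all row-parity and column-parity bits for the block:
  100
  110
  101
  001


Row parities: 1001
Column parities: 110

Row P: 1001, Col P: 110, Corner: 0


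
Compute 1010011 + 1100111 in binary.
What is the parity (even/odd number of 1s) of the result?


1010011 = 83
1100111 = 103
Sum = 186 = 10111010
1s count = 5

odd parity (5 ones in 10111010)


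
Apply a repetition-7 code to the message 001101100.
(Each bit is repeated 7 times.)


Each bit -> 7 copies

000000000000001111111111111100000001111111111111100000000000000


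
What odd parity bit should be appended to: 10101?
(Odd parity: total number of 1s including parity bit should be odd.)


Number of 1s in data: 3
Parity bit: 0

0


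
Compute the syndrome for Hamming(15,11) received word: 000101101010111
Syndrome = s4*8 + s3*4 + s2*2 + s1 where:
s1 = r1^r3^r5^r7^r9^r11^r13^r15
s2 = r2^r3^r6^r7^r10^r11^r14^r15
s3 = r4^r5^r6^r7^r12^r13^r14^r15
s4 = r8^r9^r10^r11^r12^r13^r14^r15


s1=1, s2=1, s3=0, s4=1

Syndrome = 11 (error at position 11)


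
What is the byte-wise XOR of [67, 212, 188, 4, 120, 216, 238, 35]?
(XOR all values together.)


XOR chain: 67 ^ 212 ^ 188 ^ 4 ^ 120 ^ 216 ^ 238 ^ 35 = 66

66


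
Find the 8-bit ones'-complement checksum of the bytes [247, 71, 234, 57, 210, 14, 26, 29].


Sum = 888 mod 256 = 120
Complement = 135

135


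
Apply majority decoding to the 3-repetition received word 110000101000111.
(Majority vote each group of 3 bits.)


Groups: 110, 000, 101, 000, 111
Majority votes: 10101

10101


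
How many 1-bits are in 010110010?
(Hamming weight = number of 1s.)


Counting 1s in 010110010

4


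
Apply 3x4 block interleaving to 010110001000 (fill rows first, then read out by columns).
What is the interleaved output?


Matrix:
  0101
  1000
  1000
Read columns: 011100000100

011100000100


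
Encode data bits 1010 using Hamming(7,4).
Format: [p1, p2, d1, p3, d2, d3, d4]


Parity bits: p1=1, p2=0, p3=1

1011010


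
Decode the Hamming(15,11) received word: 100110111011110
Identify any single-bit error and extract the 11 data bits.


Syndrome = 2: error at position 2

Data: 01011011110 (corrected bit 2)


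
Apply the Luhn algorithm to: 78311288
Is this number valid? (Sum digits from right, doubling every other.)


Luhn sum = 39
39 mod 10 = 9

Invalid (Luhn sum mod 10 = 9)


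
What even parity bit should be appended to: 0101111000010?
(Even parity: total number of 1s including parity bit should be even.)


Number of 1s in data: 6
Parity bit: 0

0


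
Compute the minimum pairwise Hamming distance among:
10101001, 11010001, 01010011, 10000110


Comparing all pairs, minimum distance: 2
Can detect 1 errors, correct 0 errors

2


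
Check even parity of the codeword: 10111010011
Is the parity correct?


Number of 1s: 7

No, parity error (7 ones)


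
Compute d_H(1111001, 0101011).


XOR: 1010010
Count of 1s: 3

3


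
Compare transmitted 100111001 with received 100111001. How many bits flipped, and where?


XOR: 000000000

0 errors (received matches sent)


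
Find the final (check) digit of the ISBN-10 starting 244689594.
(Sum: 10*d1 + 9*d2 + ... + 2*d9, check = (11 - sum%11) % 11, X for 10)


Weighted sum: 278
278 mod 11 = 3

Check digit: 8


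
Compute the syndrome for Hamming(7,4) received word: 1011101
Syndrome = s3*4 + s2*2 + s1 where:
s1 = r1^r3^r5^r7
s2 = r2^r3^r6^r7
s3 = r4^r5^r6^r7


s1=0, s2=0, s3=1

Syndrome = 4 (error at position 4)


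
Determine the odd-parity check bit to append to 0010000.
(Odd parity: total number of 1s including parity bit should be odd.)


Number of 1s in data: 1
Parity bit: 0

0


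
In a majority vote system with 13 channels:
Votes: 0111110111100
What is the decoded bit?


Ones: 9 out of 13
Threshold: 7

1 (9/13 voted 1)


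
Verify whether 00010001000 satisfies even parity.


Number of 1s: 2

Yes, parity is correct (2 ones)


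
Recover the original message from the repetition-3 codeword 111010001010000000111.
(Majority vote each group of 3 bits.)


Groups: 111, 010, 001, 010, 000, 000, 111
Majority votes: 1000001

1000001


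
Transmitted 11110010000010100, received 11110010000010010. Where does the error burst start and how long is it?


XOR: 00000000000000110

Burst at position 14, length 2


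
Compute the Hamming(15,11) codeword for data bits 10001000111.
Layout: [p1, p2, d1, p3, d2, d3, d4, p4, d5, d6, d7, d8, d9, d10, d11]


Parity bits: p1=0, p2=1, p3=1, p4=0

011100001000111


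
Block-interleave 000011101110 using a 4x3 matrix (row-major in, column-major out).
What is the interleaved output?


Matrix:
  000
  011
  101
  110
Read columns: 001101010110

001101010110


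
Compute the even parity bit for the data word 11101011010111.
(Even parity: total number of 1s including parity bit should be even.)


Number of 1s in data: 10
Parity bit: 0

0


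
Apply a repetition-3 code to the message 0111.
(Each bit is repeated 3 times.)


Each bit -> 3 copies

000111111111


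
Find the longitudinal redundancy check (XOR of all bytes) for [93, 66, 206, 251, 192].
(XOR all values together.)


XOR chain: 93 ^ 66 ^ 206 ^ 251 ^ 192 = 234

234


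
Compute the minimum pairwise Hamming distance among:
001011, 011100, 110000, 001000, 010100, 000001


Comparing all pairs, minimum distance: 1
Can detect 0 errors, correct 0 errors

1


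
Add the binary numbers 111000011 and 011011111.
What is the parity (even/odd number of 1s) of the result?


111000011 = 451
011011111 = 223
Sum = 674 = 1010100010
1s count = 4

even parity (4 ones in 1010100010)


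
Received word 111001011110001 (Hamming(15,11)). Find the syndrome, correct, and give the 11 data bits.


Syndrome = 9: error at position 9

Data: 10100110001 (corrected bit 9)


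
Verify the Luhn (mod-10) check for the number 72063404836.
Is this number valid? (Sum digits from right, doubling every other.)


Luhn sum = 53
53 mod 10 = 3

Invalid (Luhn sum mod 10 = 3)


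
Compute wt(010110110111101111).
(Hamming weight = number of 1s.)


Counting 1s in 010110110111101111

13


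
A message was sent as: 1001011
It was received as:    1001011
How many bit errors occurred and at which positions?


XOR: 0000000

0 errors (received matches sent)


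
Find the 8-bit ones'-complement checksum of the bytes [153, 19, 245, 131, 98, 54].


Sum = 700 mod 256 = 188
Complement = 67

67


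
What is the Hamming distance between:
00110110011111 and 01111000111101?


XOR: 01001110100010
Count of 1s: 6

6


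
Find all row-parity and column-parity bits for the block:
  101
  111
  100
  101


Row parities: 0110
Column parities: 011

Row P: 0110, Col P: 011, Corner: 0


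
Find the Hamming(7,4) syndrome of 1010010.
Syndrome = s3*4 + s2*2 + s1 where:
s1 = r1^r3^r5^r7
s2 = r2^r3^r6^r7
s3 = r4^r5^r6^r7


s1=0, s2=0, s3=1

Syndrome = 4 (error at position 4)


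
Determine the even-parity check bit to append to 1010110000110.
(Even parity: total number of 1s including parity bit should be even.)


Number of 1s in data: 6
Parity bit: 0

0


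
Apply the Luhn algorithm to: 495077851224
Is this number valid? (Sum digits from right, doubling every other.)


Luhn sum = 54
54 mod 10 = 4

Invalid (Luhn sum mod 10 = 4)
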